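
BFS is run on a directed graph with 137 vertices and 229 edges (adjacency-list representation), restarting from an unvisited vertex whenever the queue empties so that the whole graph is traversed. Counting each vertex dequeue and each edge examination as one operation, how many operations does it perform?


A full BFS traversal dequeues each vertex exactly once and examines each directed edge exactly once.
V = 137 (vertex processing cost)
E = 229 (edge examination cost)
Total operations proportional to V + E = 137 + 229 = 366


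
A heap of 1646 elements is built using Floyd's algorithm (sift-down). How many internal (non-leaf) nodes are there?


Leaf nodes occupy roughly half the array.
Sift-down is called for each internal node, starting from the last one.
Internal nodes = floor(n/2) = floor(1646/2) = 823


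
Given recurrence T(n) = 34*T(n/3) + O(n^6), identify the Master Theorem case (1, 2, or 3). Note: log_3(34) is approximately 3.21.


Master Theorem parameters: a=34, b=3, c=6
log_b(a) = 3.21
Compare b^c with a: 3^6 = 729 > 34, so c > log_b(a).
Comparing c=6 vs log_b(a)=3.21:
6 > 3.21 => Case 3
Result: T(n) = O(n^6)
Master Theorem case = 3


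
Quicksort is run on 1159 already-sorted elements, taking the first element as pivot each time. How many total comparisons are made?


Sum of comparisons per partition:
1158 + 1157 + ... + 1 + 0
= 1159 * (1159 - 1) / 2
= 1159 * 1158 / 2
= 671061


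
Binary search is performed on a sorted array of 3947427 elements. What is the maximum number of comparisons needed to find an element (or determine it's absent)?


Binary search halves the search space each comparison:
  Step 1: search space = 3947427 -> 1973713
  Step 2: search space = 1973713 -> 986856
  Step 3: search space = 986856 -> 493428
  Step 4: search space = 493428 -> 246714
  Step 5: search space = 246714 -> 123357
  Step 6: search space = 123357 -> 61678
  Step 7: search space = 61678 -> 30839
  Step 8: search space = 30839 -> 15419
  Step 9: search space = 15419 -> 7709
  Step 10: search space = 7709 -> 3854
  Step 11: search space = 3854 -> 1927
  Step 12: search space = 1927 -> 963
  Step 13: search space = 963 -> 481
  Step 14: search space = 481 -> 240
  Step 15: search space = 240 -> 120
  Step 16: search space = 120 -> 60
  Step 17: search space = 60 -> 30
  Step 18: search space = 30 -> 15
  Step 19: search space = 15 -> 7
  Step 20: search space = 7 -> 3
  Step 21: search space = 3 -> 1
  Step 22: search space = 1 (final check)
Maximum comparisons = floor(log2(3947427)) + 1 = 21 + 1 = 22


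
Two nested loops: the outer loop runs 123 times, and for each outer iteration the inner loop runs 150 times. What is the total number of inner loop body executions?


Outer loop: 123 iterations
Inner loop: 150 iterations per outer iteration
Total = 123 * 150 = 18450


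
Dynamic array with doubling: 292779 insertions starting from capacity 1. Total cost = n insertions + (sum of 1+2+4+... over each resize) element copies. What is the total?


n = 292779
Insertion costs: 292779
Resizes copy 1, 2, 4, ... up to the largest power of 2 that is <= n-1 = 292778, i.e. 262144.
Copy costs = 1 + 2 + 4 + 8 + 16 + 32 + 64 + 128 + 256 + 512 + 1024 + 2048 + 4096 + 8192 + 16384 + 32768 + 65536 + 131072 + 262144 = 524287
Total = 292779 + 524287 = 817066


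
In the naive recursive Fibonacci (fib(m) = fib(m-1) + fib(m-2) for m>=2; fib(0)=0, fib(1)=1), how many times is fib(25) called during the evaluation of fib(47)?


Let N(m) = number of times fib(m) is called while evaluating fib(47).
N(47) = 1 (the initial call).
N(46) = 1 (only fib(47) calls it).
For 1 <= m <= 45: fib(m) is called by fib(m+1) and fib(m+2), so
  N(m) = N(m+1) + N(m+2).
fib(0) is called only by fib(2), so N(0) = N(2).
Walk down from m=47:
  N(47)=1, N(46)=1, N(45)=2, N(44)=3, N(43)=5, N(42)=8, N(41)=13, N(40)=21, N(39)=34, N(38)=55, N(37)=89, N(36)=144, N(35)=233, N(34)=377, N(33)=610, N(32)=987, N(31)=1597, N(30)=2584, N(29)=4181, N(28)=6765, N(27)=10946, N(26)=17711, N(25)=28657
N(25) = 28657


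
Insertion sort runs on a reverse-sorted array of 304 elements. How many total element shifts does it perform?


Sum of shifts = 1 + 2 + 3 + ... + 303
= 304 * 303 / 2
= 92112 / 2
= 46056


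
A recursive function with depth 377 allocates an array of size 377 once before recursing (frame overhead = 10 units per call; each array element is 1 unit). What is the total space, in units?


Array allocation: 377 units (allocated once)
Stack frames: 377 deep * 10 per frame = 3770 units
Total = 377 + 3770 = 4147


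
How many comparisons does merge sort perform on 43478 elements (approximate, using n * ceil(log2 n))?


Recursion depth: ceil(log2(43478)) = 16
Each recursion level merges n = 43478 elements
Total = 43478 * 16 = 695648


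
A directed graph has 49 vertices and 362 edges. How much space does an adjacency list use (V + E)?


Adjacency list: one list head per vertex + one entry per edge
Vertex heads: 49
Edge entries: 362
Total = 49 + 362 = 411


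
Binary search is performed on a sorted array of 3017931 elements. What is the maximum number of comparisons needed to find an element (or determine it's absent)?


Binary search halves the search space each comparison:
  Step 1: search space = 3017931 -> 1508965
  Step 2: search space = 1508965 -> 754482
  Step 3: search space = 754482 -> 377241
  Step 4: search space = 377241 -> 188620
  Step 5: search space = 188620 -> 94310
  Step 6: search space = 94310 -> 47155
  Step 7: search space = 47155 -> 23577
  Step 8: search space = 23577 -> 11788
  Step 9: search space = 11788 -> 5894
  Step 10: search space = 5894 -> 2947
  Step 11: search space = 2947 -> 1473
  Step 12: search space = 1473 -> 736
  Step 13: search space = 736 -> 368
  Step 14: search space = 368 -> 184
  Step 15: search space = 184 -> 92
  Step 16: search space = 92 -> 46
  Step 17: search space = 46 -> 23
  Step 18: search space = 23 -> 11
  Step 19: search space = 11 -> 5
  Step 20: search space = 5 -> 2
  Step 21: search space = 2 -> 1
  Step 22: search space = 1 (final check)
Maximum comparisons = floor(log2(3017931)) + 1 = 21 + 1 = 22


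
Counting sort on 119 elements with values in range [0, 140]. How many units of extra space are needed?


Output array size: 119 (to store sorted result)
Count array size: 141 (one slot per possible value, range 0 to 140)
Total extra space = 119 + 141 = 260


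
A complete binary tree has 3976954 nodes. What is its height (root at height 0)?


In a complete binary tree, level k holds nodes 2^k .. 2^(k+1)-1 (1-indexed).
Height = floor(log2(n)) = floor(log2(3976954)) = 21
Check: 2^21 = 2097152 <= 3976954 < 4194304 = 2^22


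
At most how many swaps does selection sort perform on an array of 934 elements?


Each of the 933 passes places one element in its final position.
Pass 1: swap minimum into position 0
Pass 2: swap minimum of remaining into position 1
...
Pass 933: last two elements, one swap
Maximum swaps = 934 - 1 = 933


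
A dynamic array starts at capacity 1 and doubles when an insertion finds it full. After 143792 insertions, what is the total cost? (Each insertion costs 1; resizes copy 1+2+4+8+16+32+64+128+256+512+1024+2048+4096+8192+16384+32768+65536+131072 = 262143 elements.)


Insertion cost: 143792 (one per element)
Resizes occur just before inserting elements 2, 3, 5, 9, ...
Elements copied at each resize: 1 + 2 + 4 + 8 + 16 + 32 + 64 + 128 + 256 + 512 + 1024 + 2048 + 4096 + 8192 + 16384 + 32768 + 65536 + 131072
Sum of copies = 262143 (geometric series: 2^k - 1)
Total = 143792 + 262143 = 405935


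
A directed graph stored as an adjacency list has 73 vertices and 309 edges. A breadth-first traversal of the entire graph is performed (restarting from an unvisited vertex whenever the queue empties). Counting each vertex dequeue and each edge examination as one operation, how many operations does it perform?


A full BFS traversal dequeues each vertex once and examines each edge once.
Vertex visits: 73
Edge visits: 309
V + E = 73 + 309 = 382


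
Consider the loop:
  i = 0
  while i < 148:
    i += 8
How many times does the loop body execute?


Starting at i = 0, each iteration adds 8.
Iterations until i >= 148:
  Iteration 1: i = 0 -> i = 8
  Iteration 2: i = 8 -> i = 16
  Iteration 3: i = 16 -> i = 24
  Iteration 4: i = 24 -> i = 32
  Iteration 5: i = 32 -> i = 40
  Iteration 6: i = 40 -> i = 48
  Iteration 7: i = 48 -> i = 56
  Iteration 8: i = 56 -> i = 64
  ... continuing ...
Total iterations = ceil(148/8) = 19


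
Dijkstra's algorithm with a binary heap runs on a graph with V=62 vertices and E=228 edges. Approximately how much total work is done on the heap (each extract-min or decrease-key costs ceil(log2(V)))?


Dijkstra with a binary heap: each vertex is extracted once, each edge may relax once.
Each heap operation costs O(log V).
V + E = 62 + 228 = 290
ceil(log2(62)) = 6 (since 2^5 = 32 < 62 <= 64 = 2^6)
Total heap work = (V+E) * ceil(log2(V)) = 290 * 6 = 1740


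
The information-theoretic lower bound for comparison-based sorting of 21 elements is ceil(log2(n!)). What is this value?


A binary decision tree of height h has at most 2^h leaves and needs at least n! of them, so h >= ceil(log2(n!)).
Compute 21! as a running product:
  x2 = 2, x3 = 6, x4 = 24, x5 = 120
  x6 = 720, x7 = 5040, x8 = 40320, x9 = 362880
  x10 = 3628800, x11 = 39916800, x12 = 479001600, x13 = 6227020800
  x14 = 87178291200, x15 = 1307674368000, x16 = 20922789888000, x17 = 355687428096000
  x18 = 6402373705728000, x19 = 121645100408832000, x20 = 2432902008176640000, x21 = 51090942171709440000
21! = 51090942171709440000
Bracket between powers of 2:
  2^65 = 36893488147419103232 < 51090942171709440000 <= 73786976294838206464 = 2^66
So ceil(log2(21!)) = 66


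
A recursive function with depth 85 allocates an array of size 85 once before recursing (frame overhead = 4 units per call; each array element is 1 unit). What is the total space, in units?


Array allocation: 85 units (allocated once)
Stack frames: 85 deep * 4 per frame = 340 units
Total = 85 + 340 = 425


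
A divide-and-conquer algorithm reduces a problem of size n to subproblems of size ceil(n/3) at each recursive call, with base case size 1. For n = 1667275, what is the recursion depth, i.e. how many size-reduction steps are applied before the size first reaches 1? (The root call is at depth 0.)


Each step divides the size by 3 (rounding up); after k steps the size is ceil(n/3^k), which equals 1 exactly when 3^k >= n.
So the depth is the smallest k with 3^k >= 1667275, i.e. ceil(log_3(1667275)).
3^13 = 1594323 < 1667275 <= 4782969 = 3^14
Recursion depth = 14


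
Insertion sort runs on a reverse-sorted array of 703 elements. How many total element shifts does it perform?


Sum of shifts = 1 + 2 + 3 + ... + 702
= 703 * 702 / 2
= 493506 / 2
= 246753


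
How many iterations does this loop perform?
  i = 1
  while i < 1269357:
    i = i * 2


The loop variable doubles each iteration:
i = 1 -> 2 -> 4 -> 8 -> 16 -> 32 -> 64 -> 128 -> 256 -> 512 -> 1024 -> 2048 -> 4096 -> 8192 -> 16384 -> 32768 -> 65536 -> 131072 -> 262144 -> 524288 -> 1048576 -> 2097152 (stop, 2097152 >= 1269357)
Number of doublings = ceil(log2(1269357)) = 21


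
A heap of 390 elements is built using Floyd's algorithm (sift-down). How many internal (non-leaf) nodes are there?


Leaf nodes occupy roughly half the array.
Sift-down is called for each internal node, starting from the last one.
Internal nodes = floor(n/2) = floor(390/2) = 195


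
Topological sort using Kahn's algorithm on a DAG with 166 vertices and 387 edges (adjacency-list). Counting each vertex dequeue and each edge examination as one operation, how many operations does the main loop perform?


Kahn's algorithm:
  1. Compute in-degrees: O(V + E)
  2. Process queue: each vertex dequeued once (O(V))
     each edge examined once (O(E))
Total = V + E = 166 + 387 = 553


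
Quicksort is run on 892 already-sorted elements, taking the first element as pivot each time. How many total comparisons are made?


Sum of comparisons per partition:
891 + 890 + ... + 1 + 0
= 892 * (892 - 1) / 2
= 892 * 891 / 2
= 397386


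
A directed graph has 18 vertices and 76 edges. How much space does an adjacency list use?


Adjacency list: one list head per vertex + one entry per edge
Vertex heads: 18
Edge entries: 76
Total = 18 + 76 = 94


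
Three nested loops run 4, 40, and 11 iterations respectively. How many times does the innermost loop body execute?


Loop 1 (outermost): 4 iterations
Loop 2 (middle): 40 iterations per outer
Loop 3 (innermost): 11 iterations per middle
Total = 4 * 40 * 11 = 1760


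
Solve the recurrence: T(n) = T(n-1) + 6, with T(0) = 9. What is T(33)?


Unrolling the recurrence:
T(33) = T(32) + 6
       = T(31) + 6 + 6
       = T(30) + 6*3
       ...
       = T(0) + 6*33
       = 9 + 198 = 207


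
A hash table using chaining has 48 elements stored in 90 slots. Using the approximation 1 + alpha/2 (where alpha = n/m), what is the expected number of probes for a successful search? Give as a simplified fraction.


Load factor alpha = n/m = 48/90
Expected probes = 1 + alpha/2 = 1 + 48/(2*90)
= 1 + 48/180
= 180/180 + 48/180
= 228/180
Simplify: 19/15


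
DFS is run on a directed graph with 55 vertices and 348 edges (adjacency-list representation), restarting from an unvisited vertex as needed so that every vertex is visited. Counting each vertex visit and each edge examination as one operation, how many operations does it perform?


A full DFS traversal processes each vertex exactly once (push/pop on stack).
Each directed edge is examined once.
V = 55, E = 348
V + E = 403


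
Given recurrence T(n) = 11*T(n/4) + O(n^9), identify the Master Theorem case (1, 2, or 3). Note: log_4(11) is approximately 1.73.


Master Theorem parameters: a=11, b=4, c=9
log_b(a) = 1.73
Compare b^c with a: 4^9 = 262144 > 11, so c > log_b(a).
Comparing c=9 vs log_b(a)=1.73:
9 > 1.73 => Case 3
Result: T(n) = O(n^9)
Master Theorem case = 3


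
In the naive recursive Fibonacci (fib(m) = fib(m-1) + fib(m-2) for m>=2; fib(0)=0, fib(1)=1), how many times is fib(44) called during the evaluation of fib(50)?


Let N(m) = number of times fib(m) is called while evaluating fib(50).
N(50) = 1 (the initial call).
N(49) = 1 (only fib(50) calls it).
For 1 <= m <= 48: fib(m) is called by fib(m+1) and fib(m+2), so
  N(m) = N(m+1) + N(m+2).
fib(0) is called only by fib(2), so N(0) = N(2).
Walk down from m=50:
  N(50)=1, N(49)=1, N(48)=2, N(47)=3, N(46)=5, N(45)=8, N(44)=13
N(44) = 13


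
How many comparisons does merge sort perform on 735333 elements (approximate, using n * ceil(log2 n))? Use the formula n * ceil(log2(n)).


Recursion depth: ceil(log2(735333)) = 20
Each recursion level merges n = 735333 elements
Total = 735333 * 20 = 14706660


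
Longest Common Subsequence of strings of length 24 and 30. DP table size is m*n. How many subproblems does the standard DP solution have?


DP table indexed by positions in both strings.
First string: 24 positions
Second string: 30 positions
Total = 24 * 30 = 720


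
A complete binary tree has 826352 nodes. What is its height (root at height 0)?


In a complete binary tree, level k holds nodes 2^k .. 2^(k+1)-1 (1-indexed).
Height = floor(log2(n)) = floor(log2(826352)) = 19
Check: 2^19 = 524288 <= 826352 < 1048576 = 2^20


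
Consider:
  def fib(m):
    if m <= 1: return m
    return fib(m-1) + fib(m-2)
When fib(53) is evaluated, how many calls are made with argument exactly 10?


Let N(m) = number of times fib(m) is called while evaluating fib(53).
N(53) = 1 (the initial call).
N(52) = 1 (only fib(53) calls it).
For 1 <= m <= 51: fib(m) is called by fib(m+1) and fib(m+2), so
  N(m) = N(m+1) + N(m+2).
fib(0) is called only by fib(2), so N(0) = N(2).
Walk down from m=53:
  N(53)=1, N(52)=1, N(51)=2, N(50)=3, N(49)=5, N(48)=8, N(47)=13, N(46)=21, N(45)=34, N(44)=55, N(43)=89, N(42)=144, N(41)=233, N(40)=377, N(39)=610, N(38)=987, N(37)=1597, N(36)=2584, N(35)=4181, N(34)=6765, N(33)=10946, N(32)=17711, N(31)=28657, N(30)=46368, N(29)=75025, N(28)=121393, N(27)=196418, N(26)=317811, N(25)=514229, N(24)=832040, N(23)=1346269, N(22)=2178309, N(21)=3524578, N(20)=5702887, N(19)=9227465, N(18)=14930352, N(17)=24157817, N(16)=39088169, N(15)=63245986, N(14)=102334155, N(13)=165580141, N(12)=267914296, N(11)=433494437, N(10)=701408733
N(10) = 701408733


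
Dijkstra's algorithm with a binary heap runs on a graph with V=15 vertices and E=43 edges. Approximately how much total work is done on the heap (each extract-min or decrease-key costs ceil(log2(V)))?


Dijkstra with a binary heap: each vertex is extracted once, each edge may relax once.
Each heap operation costs O(log V).
V + E = 15 + 43 = 58
ceil(log2(15)) = 4 (since 2^3 = 8 < 15 <= 16 = 2^4)
Total heap work = (V+E) * ceil(log2(V)) = 58 * 4 = 232


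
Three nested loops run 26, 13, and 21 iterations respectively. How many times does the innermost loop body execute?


Loop 1 (outermost): 26 iterations
Loop 2 (middle): 13 iterations per outer
Loop 3 (innermost): 21 iterations per middle
Total = 26 * 13 * 21 = 7098


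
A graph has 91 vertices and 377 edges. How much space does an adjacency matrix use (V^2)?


Adjacency matrix: V x V grid of entries
Space = V^2 = 91^2 = 91 * 91 = 8281


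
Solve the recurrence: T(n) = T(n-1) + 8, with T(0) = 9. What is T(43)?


Unrolling the recurrence:
T(43) = T(42) + 8
       = T(41) + 8 + 8
       = T(40) + 8*3
       ...
       = T(0) + 8*43
       = 9 + 344 = 353


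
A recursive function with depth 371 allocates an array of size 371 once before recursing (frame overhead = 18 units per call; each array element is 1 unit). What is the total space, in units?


Array allocation: 371 units (allocated once)
Stack frames: 371 deep * 18 per frame = 6678 units
Total = 371 + 6678 = 7049


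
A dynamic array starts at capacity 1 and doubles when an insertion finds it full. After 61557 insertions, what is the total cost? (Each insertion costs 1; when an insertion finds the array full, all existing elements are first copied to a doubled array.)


Insertion cost: 61557 (one per element)
Resizes occur just before inserting elements 2, 3, 5, 9, ...
Elements copied at each resize: 1 + 2 + 4 + 8 + 16 + 32 + 64 + 128 + 256 + 512 + 1024 + 2048 + 4096 + 8192 + 16384 + 32768
Sum of copies = 65535 (geometric series: 2^k - 1)
Total = 61557 + 65535 = 127092


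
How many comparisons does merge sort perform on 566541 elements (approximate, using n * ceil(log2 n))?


Recursion depth: ceil(log2(566541)) = 20
Each recursion level merges n = 566541 elements
Total = 566541 * 20 = 11330820


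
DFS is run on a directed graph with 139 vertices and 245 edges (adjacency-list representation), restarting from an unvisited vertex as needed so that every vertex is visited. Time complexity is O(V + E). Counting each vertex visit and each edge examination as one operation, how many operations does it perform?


A full DFS traversal processes each vertex exactly once (push/pop on stack).
Each directed edge is examined once.
V = 139, E = 245
V + E = 384


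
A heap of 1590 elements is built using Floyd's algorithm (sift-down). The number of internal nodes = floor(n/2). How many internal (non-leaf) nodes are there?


Leaf nodes occupy roughly half the array.
Sift-down is called for each internal node, starting from the last one.
Internal nodes = floor(n/2) = floor(1590/2) = 795


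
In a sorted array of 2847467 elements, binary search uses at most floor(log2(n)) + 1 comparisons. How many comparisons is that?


Halving sequence: 2847467 -> 1423733 -> 711866 -> 355933 -> 177966 -> 88983 -> 44491 -> 22245 -> 11122 -> 5561 -> 2780 -> 1390 -> 695 -> 347 -> 173 -> 86 -> 43 -> 21 -> 10 -> 5 -> 2 -> 1
Number of halvings = 21
Max comparisons = 21 + 1 = 22


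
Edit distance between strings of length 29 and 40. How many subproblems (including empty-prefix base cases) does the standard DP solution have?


The table includes base cases (empty prefixes).
Rows: (m+1) = 30
Columns: (n+1) = 41
Total = 30 * 41 = 1230


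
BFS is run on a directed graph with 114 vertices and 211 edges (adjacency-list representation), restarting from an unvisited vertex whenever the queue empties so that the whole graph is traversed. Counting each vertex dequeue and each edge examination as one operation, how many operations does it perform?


A full BFS traversal dequeues each vertex exactly once and examines each directed edge exactly once.
V = 114 (vertex processing cost)
E = 211 (edge examination cost)
Total operations proportional to V + E = 114 + 211 = 325


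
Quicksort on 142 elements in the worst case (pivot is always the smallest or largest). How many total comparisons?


In the worst case, each partition step picks the worst pivot:
  Partition 1: 141 comparisons (n-1 elements to compare)
  Partition 2: 140 comparisons
  Partition 3: 139 comparisons
  Partition 4: 138 comparisons
  Partition 5: 137 comparisons
  ...
  Last partition: 0 comparisons
Total = (n-1) + (n-2) + ... + 1 + 0 = n*(n-1)/2
= 142*141/2 = 10011


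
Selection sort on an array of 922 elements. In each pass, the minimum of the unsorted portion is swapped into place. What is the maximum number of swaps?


Selection sort performs one swap per pass:
  Pass 1: find min in positions 0 to 921, swap with position 0
  Pass 2: find min in positions 1 to 921, swap with position 1
  Pass 3: find min in positions 2 to 921, swap with position 2
  Pass 4: find min in positions 3 to 921, swap with position 3
  Pass 5: find min in positions 4 to 921, swap with position 4
  ... (916 more passes)
Total passes (and swaps) = n - 1 = 922 - 1 = 921


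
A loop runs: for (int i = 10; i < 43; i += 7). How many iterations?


Loop starts at i = 10, increments by 7, stops when i >= 43.
Number of iterations = ceil((43 - 10) / 7)
= ceil(33 / 7)
= 5


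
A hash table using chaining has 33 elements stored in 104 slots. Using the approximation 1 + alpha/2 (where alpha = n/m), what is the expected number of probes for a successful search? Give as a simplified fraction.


Load factor alpha = n/m = 33/104
Expected probes = 1 + alpha/2 = 1 + 33/(2*104)
= 1 + 33/208
= 208/208 + 33/208
= 241/208


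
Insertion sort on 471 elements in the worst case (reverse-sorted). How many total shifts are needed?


In the worst case (reverse-sorted), each element shifts past all previous:
  Element 1: 1 shifts
  Element 2: 2 shifts
  Element 3: 3 shifts
  Element 4: 4 shifts
  Element 5: 5 shifts
  ...
  Element 470: 470 shifts
Total = 1 + 2 + ... + 470
= 471*(471-1)/2 = 110685


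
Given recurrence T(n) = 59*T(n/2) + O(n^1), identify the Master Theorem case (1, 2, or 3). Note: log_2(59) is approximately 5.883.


Master Theorem parameters: a=59, b=2, c=1
log_b(a) = 5.883
Compare b^c with a: 2^1 = 2 < 59, so c < log_b(a).
Comparing c=1 vs log_b(a)=5.883:
1 < 5.883 => Case 1
Result: T(n) = O(n^(log_2 59)) ~ O(n^5.883)
Master Theorem case = 1


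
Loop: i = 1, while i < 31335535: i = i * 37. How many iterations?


i multiplies by 37 each step:
i = 1 -> 37 -> 1369 -> 50653 -> 1874161 -> 69343957 (stop)
Iterations = ceil(log_37(31335535)) = 5


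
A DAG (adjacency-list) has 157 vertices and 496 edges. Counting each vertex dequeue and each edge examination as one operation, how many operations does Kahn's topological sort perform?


V = 157 (vertex processing)
E = 496 (edge processing)
V + E = 157 + 496 = 653


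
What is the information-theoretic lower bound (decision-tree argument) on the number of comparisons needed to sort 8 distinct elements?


A binary decision tree of height h has at most 2^h leaves and needs at least n! of them, so h >= ceil(log2(n!)).
Compute 8! as a running product:
  x2 = 2, x3 = 6, x4 = 24, x5 = 120
  x6 = 720, x7 = 5040, x8 = 40320
8! = 40320
Bracket between powers of 2:
  2^15 = 32768 < 40320 <= 65536 = 2^16
So ceil(log2(8!)) = 16


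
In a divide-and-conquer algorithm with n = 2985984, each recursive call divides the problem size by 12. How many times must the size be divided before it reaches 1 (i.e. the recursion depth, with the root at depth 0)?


Number of divisions = log_12(2985984)
Sizes: 2985984 -> 248832 -> 20736 -> 1728 -> 144 -> 12 -> 1 (6 divisions)
Recursion depth = 6


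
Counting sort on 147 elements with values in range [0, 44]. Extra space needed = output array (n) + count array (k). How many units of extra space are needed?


Output array size: 147 (to store sorted result)
Count array size: 45 (one slot per possible value, range 0 to 44)
Total extra space = 147 + 45 = 192


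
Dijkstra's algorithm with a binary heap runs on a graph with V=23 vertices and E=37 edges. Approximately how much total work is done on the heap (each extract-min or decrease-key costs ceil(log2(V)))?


Dijkstra with a binary heap: each vertex is extracted once, each edge may relax once.
Each heap operation costs O(log V).
V + E = 23 + 37 = 60
ceil(log2(23)) = 5 (since 2^4 = 16 < 23 <= 32 = 2^5)
Total heap work = (V+E) * ceil(log2(V)) = 60 * 5 = 300


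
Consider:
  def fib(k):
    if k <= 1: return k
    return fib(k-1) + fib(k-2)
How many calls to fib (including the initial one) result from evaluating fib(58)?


Let C(m) = total calls to evaluate fib(m). Then C(0)=C(1)=1, and
C(m) = 1 + C(m-1) + C(m-2) for m >= 2.
Build the table (each entry = 1 + previous two):
  C(0) = 1
  C(1) = 1
  C(2) = 1 + 1 + 1 = 3
  C(3) = 1 + 3 + 1 = 5
  C(4) = 1 + 5 + 3 = 9
  C(5) = 1 + 9 + 5 = 15
  C(6) = 1 + 15 + 9 = 25
  C(7) = 1 + 25 + 15 = 41
  C(8) = 1 + 41 + 25 = 67
  C(9) = 1 + 67 + 41 = 109
  C(10) = 1 + 109 + 67 = 177
  C(11) = 1 + 177 + 109 = 287
  C(12) = 1 + 287 + 177 = 465
  C(13) = 1 + 465 + 287 = 753
  C(14) = 1 + 753 + 465 = 1219
  C(15) = 1 + 1219 + 753 = 1973
  C(16) = 1 + 1973 + 1219 = 3193
  C(17) = 1 + 3193 + 1973 = 5167
  C(18) = 1 + 5167 + 3193 = 8361
  C(19) = 1 + 8361 + 5167 = 13529
  C(20) = 1 + 13529 + 8361 = 21891
  C(21) = 1 + 21891 + 13529 = 35421
  C(22) = 1 + 35421 + 21891 = 57313
  C(23) = 1 + 57313 + 35421 = 92735
  C(24) = 1 + 92735 + 57313 = 150049
  C(25) = 1 + 150049 + 92735 = 242785
  C(26) = 1 + 242785 + 150049 = 392835
  C(27) = 1 + 392835 + 242785 = 635621
  C(28) = 1 + 635621 + 392835 = 1028457
  C(29) = 1 + 1028457 + 635621 = 1664079
  C(30) = 1 + 1664079 + 1028457 = 2692537
  C(31) = 1 + 2692537 + 1664079 = 4356617
  C(32) = 1 + 4356617 + 2692537 = 7049155
  C(33) = 1 + 7049155 + 4356617 = 11405773
  C(34) = 1 + 11405773 + 7049155 = 18454929
  C(35) = 1 + 18454929 + 11405773 = 29860703
  C(36) = 1 + 29860703 + 18454929 = 48315633
  C(37) = 1 + 48315633 + 29860703 = 78176337
  C(38) = 1 + 78176337 + 48315633 = 126491971
  C(39) = 1 + 126491971 + 78176337 = 204668309
  C(40) = 1 + 204668309 + 126491971 = 331160281
  C(41) = 1 + 331160281 + 204668309 = 535828591
  C(42) = 1 + 535828591 + 331160281 = 866988873
  C(43) = 1 + 866988873 + 535828591 = 1402817465
  C(44) = 1 + 1402817465 + 866988873 = 2269806339
  C(45) = 1 + 2269806339 + 1402817465 = 3672623805
  C(46) = 1 + 3672623805 + 2269806339 = 5942430145
  C(47) = 1 + 5942430145 + 3672623805 = 9615053951
  C(48) = 1 + 9615053951 + 5942430145 = 15557484097
  C(49) = 1 + 15557484097 + 9615053951 = 25172538049
  C(50) = 1 + 25172538049 + 15557484097 = 40730022147
  C(51) = 1 + 40730022147 + 25172538049 = 65902560197
  C(52) = 1 + 65902560197 + 40730022147 = 106632582345
  C(53) = 1 + 106632582345 + 65902560197 = 172535142543
  C(54) = 1 + 172535142543 + 106632582345 = 279167724889
  C(55) = 1 + 279167724889 + 172535142543 = 451702867433
  C(56) = 1 + 451702867433 + 279167724889 = 730870592323
  C(57) = 1 + 730870592323 + 451702867433 = 1182573459757
  C(58) = 1 + 1182573459757 + 730870592323 = 1913444052081
Total calls for fib(58) = 1913444052081


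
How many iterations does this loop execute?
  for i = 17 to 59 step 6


The loop variable i takes values starting at 17 and increments by 6 each iteration.
Sequence: i = 17, 23, 29, 35, 41, 47, 53, 59
The upper bound 59 is inclusive, so the count is floor((last - first) / step) + 1:
floor((59 - 17) / 6) + 1 = floor(42/6) + 1 = 7 + 1 = 8


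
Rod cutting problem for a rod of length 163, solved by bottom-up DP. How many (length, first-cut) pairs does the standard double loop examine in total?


For each subproblem length i = 1..163, the inner loop considers i possible first cuts.
Total = 1 + 2 + ... + 163
= 163*(163+1)/2
= 163*164/2 = 13366


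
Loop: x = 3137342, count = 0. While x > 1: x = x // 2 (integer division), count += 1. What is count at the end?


The variable x halves each step:
x = 3137342 -> 1568671 -> 784335 -> 392167 -> 196083 -> 98041 -> 49020 -> 24510 -> 12255 -> 6127 -> 3063 -> 1531 -> 765 -> 382 -> 191 -> 95 -> 47 -> 23 -> 11 -> 5 -> 2 -> 1
Number of halvings = floor(log2(3137342)) = 21


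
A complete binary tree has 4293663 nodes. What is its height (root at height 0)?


In a complete binary tree, level k holds nodes 2^k .. 2^(k+1)-1 (1-indexed).
Height = floor(log2(n)) = floor(log2(4293663)) = 22
Check: 2^22 = 4194304 <= 4293663 < 8388608 = 2^23


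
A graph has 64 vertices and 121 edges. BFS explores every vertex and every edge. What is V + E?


A full BFS traversal dequeues each vertex once and examines each edge once.
Vertex visits: 64
Edge visits: 121
V + E = 64 + 121 = 185


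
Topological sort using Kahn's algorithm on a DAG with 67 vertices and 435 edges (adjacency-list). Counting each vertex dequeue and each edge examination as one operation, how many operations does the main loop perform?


Kahn's algorithm:
  1. Compute in-degrees: O(V + E)
  2. Process queue: each vertex dequeued once (O(V))
     each edge examined once (O(E))
Total = V + E = 67 + 435 = 502


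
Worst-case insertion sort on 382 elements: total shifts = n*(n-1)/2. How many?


Sum of shifts = 1 + 2 + 3 + ... + 381
= 382 * 381 / 2
= 145542 / 2
= 72771


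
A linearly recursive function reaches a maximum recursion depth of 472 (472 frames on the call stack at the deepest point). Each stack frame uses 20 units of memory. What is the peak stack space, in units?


Maximum recursion depth = 472 frames
Memory per frame = 20 units
Total stack space = depth * frame_size
= 472 * 20 = 9440


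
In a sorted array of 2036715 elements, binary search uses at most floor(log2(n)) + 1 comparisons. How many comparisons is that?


Halving sequence: 2036715 -> 1018357 -> 509178 -> 254589 -> 127294 -> 63647 -> 31823 -> 15911 -> 7955 -> 3977 -> 1988 -> 994 -> 497 -> 248 -> 124 -> 62 -> 31 -> 15 -> 7 -> 3 -> 1
Number of halvings = 20
Max comparisons = 20 + 1 = 21


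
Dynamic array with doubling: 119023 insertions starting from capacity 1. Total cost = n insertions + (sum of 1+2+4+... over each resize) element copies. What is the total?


n = 119023
Insertion costs: 119023
Resizes copy 1, 2, 4, ... up to the largest power of 2 that is <= n-1 = 119022, i.e. 65536.
Copy costs = 1 + 2 + 4 + 8 + 16 + 32 + 64 + 128 + 256 + 512 + 1024 + 2048 + 4096 + 8192 + 16384 + 32768 + 65536 = 131071
Total = 119023 + 131071 = 250094


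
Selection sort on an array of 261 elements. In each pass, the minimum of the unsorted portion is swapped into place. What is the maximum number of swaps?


Selection sort performs one swap per pass:
  Pass 1: find min in positions 0 to 260, swap with position 0
  Pass 2: find min in positions 1 to 260, swap with position 1
  Pass 3: find min in positions 2 to 260, swap with position 2
  Pass 4: find min in positions 3 to 260, swap with position 3
  Pass 5: find min in positions 4 to 260, swap with position 4
  ... (255 more passes)
Total passes (and swaps) = n - 1 = 261 - 1 = 260


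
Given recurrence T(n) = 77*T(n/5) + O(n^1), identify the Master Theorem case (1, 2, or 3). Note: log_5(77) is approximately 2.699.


Master Theorem parameters: a=77, b=5, c=1
log_b(a) = 2.699
Compare b^c with a: 5^1 = 5 < 77, so c < log_b(a).
Comparing c=1 vs log_b(a)=2.699:
1 < 2.699 => Case 1
Result: T(n) = O(n^(log_5 77)) ~ O(n^2.699)
Master Theorem case = 1


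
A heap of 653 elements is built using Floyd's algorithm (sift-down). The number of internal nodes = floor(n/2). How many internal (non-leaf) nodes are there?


Leaf nodes occupy roughly half the array.
Sift-down is called for each internal node, starting from the last one.
Internal nodes = floor(n/2) = floor(653/2) = 326


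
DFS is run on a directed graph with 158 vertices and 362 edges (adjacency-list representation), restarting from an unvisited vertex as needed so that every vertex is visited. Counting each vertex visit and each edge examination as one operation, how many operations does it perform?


A full DFS traversal processes each vertex exactly once (push/pop on stack).
Each directed edge is examined once.
V = 158, E = 362
V + E = 520


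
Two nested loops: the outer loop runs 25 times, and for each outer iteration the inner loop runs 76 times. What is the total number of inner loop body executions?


Outer loop: 25 iterations
Inner loop: 76 iterations per outer iteration
Total = 25 * 76 = 1900


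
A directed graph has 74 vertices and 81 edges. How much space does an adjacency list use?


Adjacency list: one list head per vertex + one entry per edge
Vertex heads: 74
Edge entries: 81
Total = 74 + 81 = 155


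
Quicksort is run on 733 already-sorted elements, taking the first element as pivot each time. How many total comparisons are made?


Sum of comparisons per partition:
732 + 731 + ... + 1 + 0
= 733 * (733 - 1) / 2
= 733 * 732 / 2
= 268278


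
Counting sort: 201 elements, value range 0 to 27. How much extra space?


n = 201 (output array)
k = 28 (count array for 28 distinct values)
Extra space = 201 + 28 = 229


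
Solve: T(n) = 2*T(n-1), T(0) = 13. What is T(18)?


Unrolling:
T(18) = 2*T(17) = 2^2*T(16) = ... = 2^18*T(0)
= 2^18 * 13
= 262144 * 13 = 3407872


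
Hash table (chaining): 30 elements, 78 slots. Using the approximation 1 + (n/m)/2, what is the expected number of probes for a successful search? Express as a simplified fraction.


Computing expected probes:
alpha = 30/78
= 1 + alpha/2
= 1 + 30/(2*78)
= (2*78 + 30) / (2*78)
= 186/156 = 31/26


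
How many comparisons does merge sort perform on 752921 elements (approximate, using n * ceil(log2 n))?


Recursion depth: ceil(log2(752921)) = 20
Each recursion level merges n = 752921 elements
Total = 752921 * 20 = 15058420


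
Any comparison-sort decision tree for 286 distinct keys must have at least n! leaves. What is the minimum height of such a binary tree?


A binary decision tree of height h has at most 2^h leaves and needs at least n! of them, so h >= ceil(log2(n!)).
286! is far too large to multiply out, so use Stirling's series:
  ln(n!) ~ n ln n - n + (1/2) ln(2 pi n) + 1/(12n)  (error below 1/(360 n^3), negligible here)
  ln(286) = 5.6559918
  n ln n = 286 * 5.6559918 = 1617.6137
  (1/2) ln(2 pi * 286) = (1/2) ln(1796.9910) = 3.7469
  1/(12*286) = 0.0003
  ln(286!) ~ 1617.6137 - 286 + 3.7469 + 0.0003 = 1335.3609
Convert to base 2: log2(286!) = 1335.3609 / ln 2 = 1335.3609 / 0.69314718 = 1926.5185
ceil(1926.5185) = 1927


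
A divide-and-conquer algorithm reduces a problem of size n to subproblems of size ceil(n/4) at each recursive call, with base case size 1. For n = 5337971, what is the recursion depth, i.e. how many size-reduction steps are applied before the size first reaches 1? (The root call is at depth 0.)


Each step divides the size by 4 (rounding up); after k steps the size is ceil(n/4^k), which equals 1 exactly when 4^k >= n.
So the depth is the smallest k with 4^k >= 5337971, i.e. ceil(log_4(5337971)).
4^11 = 4194304 < 5337971 <= 16777216 = 4^12
Recursion depth = 12


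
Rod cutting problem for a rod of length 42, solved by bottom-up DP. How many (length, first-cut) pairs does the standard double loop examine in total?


For each subproblem length i = 1..42, the inner loop considers i possible first cuts.
Total = 1 + 2 + ... + 42
= 42*(42+1)/2
= 42*43/2 = 903


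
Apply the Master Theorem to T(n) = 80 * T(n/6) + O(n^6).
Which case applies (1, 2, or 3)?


The Master Theorem: T(n) = a*T(n/b) + O(n^c)
  a = 80, b = 6, c = 6
log_b(a) = log_6(80) ~ 2.446
Compare b^c with a: 6^6 = 46656 > 80, so c > log_b(a).
Since c > log_b(a), Case 3 applies.
T(n) = O(n^6)
Master Theorem case = 3


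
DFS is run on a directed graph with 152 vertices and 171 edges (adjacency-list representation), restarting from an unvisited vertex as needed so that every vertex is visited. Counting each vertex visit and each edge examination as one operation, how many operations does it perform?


A full DFS traversal processes each vertex exactly once (push/pop on stack).
Each directed edge is examined once.
V = 152, E = 171
V + E = 323


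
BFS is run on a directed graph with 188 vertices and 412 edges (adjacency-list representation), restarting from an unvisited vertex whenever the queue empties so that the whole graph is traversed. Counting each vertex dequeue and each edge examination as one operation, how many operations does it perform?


A full BFS traversal dequeues each vertex exactly once and examines each directed edge exactly once.
V = 188 (vertex processing cost)
E = 412 (edge examination cost)
Total operations proportional to V + E = 188 + 412 = 600


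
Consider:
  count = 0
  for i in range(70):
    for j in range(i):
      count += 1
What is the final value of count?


For each i, the inner loop runs i times:
  i=0: inner runs 0 times
  i=1: inner runs 1 time
  i=2: inner runs 2 times
  i=3: inner runs 3 times
  i=4: inner runs 4 times
  i=5: inner runs 5 times
  i=6: inner runs 6 times
  i=7: inner runs 7 times
  ...
Total = 0 + 1 + 2 + ... + 69 = 70*(70-1)/2 = 2415


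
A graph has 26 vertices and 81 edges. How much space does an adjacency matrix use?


Adjacency matrix: V x V grid of entries
Space = V^2 = 26^2 = 26 * 26 = 676


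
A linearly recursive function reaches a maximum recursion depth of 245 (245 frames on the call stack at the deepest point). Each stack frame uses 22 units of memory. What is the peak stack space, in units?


Maximum recursion depth = 245 frames
Memory per frame = 22 units
Total stack space = depth * frame_size
= 245 * 22 = 5390


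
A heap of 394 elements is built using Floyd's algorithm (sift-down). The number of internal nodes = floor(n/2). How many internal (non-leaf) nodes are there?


Leaf nodes occupy roughly half the array.
Sift-down is called for each internal node, starting from the last one.
Internal nodes = floor(n/2) = floor(394/2) = 197


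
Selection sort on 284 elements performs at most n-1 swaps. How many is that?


Each of the 283 passes places one element in its final position.
Pass 1: swap minimum into position 0
Pass 2: swap minimum of remaining into position 1
...
Pass 283: last two elements, one swap
Maximum swaps = 284 - 1 = 283


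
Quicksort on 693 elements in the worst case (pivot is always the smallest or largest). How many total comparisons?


In the worst case, each partition step picks the worst pivot:
  Partition 1: 692 comparisons (n-1 elements to compare)
  Partition 2: 691 comparisons
  Partition 3: 690 comparisons
  Partition 4: 689 comparisons
  Partition 5: 688 comparisons
  ...
  Last partition: 0 comparisons
Total = (n-1) + (n-2) + ... + 1 + 0 = n*(n-1)/2
= 693*692/2 = 239778


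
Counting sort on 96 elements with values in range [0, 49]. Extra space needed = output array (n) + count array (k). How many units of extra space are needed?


Output array size: 96 (to store sorted result)
Count array size: 50 (one slot per possible value, range 0 to 49)
Total extra space = 96 + 50 = 146


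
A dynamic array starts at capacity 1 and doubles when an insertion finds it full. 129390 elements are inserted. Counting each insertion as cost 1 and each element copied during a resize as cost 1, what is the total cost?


n = 129390
Insertion costs: 129390
Resizes copy 1, 2, 4, ... up to the largest power of 2 that is <= n-1 = 129389, i.e. 65536.
Copy costs = 1 + 2 + 4 + 8 + 16 + 32 + 64 + 128 + 256 + 512 + 1024 + 2048 + 4096 + 8192 + 16384 + 32768 + 65536 = 131071
Total = 129390 + 131071 = 260461
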